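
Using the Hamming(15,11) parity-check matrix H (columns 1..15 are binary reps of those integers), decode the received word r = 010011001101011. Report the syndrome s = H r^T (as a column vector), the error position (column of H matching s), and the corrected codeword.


s = (1, 1, 1, 1)^T, error position = 15, corrected codeword c = 010011001101010

Compute s = H r^T mod 2 one row at a time:
  s_1 = 0 + 1 + 1 + 0 + 1 + 0 + 1 + 1 = 5 ≡ 1 (mod 2).
  s_2 = 0 + 1 + 1 + 0 + 1 + 0 + 1 + 1 = 5 ≡ 1 (mod 2).
  s_3 = 1 + 0 + 1 + 0 + 1 + 0 + 1 + 1 = 5 ≡ 1 (mod 2).
  s_4 = 0 + 0 + 1 + 0 + 1 + 0 + 0 + 1 = 3 ≡ 1 (mod 2).
s = (1, 1, 1, 1)^T — this equals column 15 of H (binary 1111), so error is at position 15.
Correct: flip bit 15 of r = 010011001101011 to get c = 010011001101010.


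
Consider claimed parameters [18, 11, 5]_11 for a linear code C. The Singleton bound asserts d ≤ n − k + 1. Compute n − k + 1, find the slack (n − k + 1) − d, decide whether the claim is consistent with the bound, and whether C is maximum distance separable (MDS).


Singleton RHS = n − k + 1 = 8, slack = 3, bound satisfied, not MDS.

Singleton bound: d ≤ n − k + 1.
Here n = 18, k = 11, so n − k + 1 = 8.
Given d = 5, check d ≤ 8: YES.
Slack = (n − k + 1) − d = 3.
The code is NOT MDS (slack = 3 > 0).
Description: the claimed parameters are [18, 11, 5]_11; such a code would be non-MDS.


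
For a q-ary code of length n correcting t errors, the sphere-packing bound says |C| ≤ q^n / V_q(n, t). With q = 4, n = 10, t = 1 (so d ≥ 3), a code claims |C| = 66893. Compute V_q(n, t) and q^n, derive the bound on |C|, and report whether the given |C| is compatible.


V_q(n, t) = 31, q^n = 1048576, Hamming bound = 33825, |C| = 66893 > bound (violated).

Step 1: Compute V_q(n, t) = Σ_{j=0}^1 C(n, j) (q−1)^j.
  j = 0: C(10,0)·(3)^0 = 1·1 = 1.
  j = 1: C(10,1)·(3)^1 = 10·3 = 30.
  V_q(n, t) = 1 + 30 = 31.
Step 2: q^n = 4^10 = 1048576.
Step 3: Hamming bound ⌊q^n / V_q(n,t)⌋ = ⌊1048576/31⌋ = 33825.
Step 4: Compare |C| = 66893 to 33825: violated.
The claimed |C| lies above the Hamming bound, so no 4-ary code of length 10 with d ≥ 3 can have 66893 codewords.


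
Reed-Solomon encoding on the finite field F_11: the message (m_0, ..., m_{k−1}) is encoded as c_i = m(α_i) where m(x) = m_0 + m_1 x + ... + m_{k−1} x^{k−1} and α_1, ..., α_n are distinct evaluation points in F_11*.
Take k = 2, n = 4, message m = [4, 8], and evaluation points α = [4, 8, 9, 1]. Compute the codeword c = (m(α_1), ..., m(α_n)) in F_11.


c = [3, 2, 10, 1]

Message polynomial: m(x) = 4 + 8·x (mod 11).
For each evaluation point α_i, compute m(α_i) mod 11:
  α_1 = 4: Horner steps 8 → 3, so m(4) = 3.
  α_2 = 8: Horner steps 8 → 2, so m(8) = 2.
  α_3 = 9: Horner steps 8 → 10, so m(9) = 10.
  α_4 = 1: Horner steps 8 → 1, so m(1) = 1.
Codeword c = [3, 2, 10, 1] ∈ F_11^4.


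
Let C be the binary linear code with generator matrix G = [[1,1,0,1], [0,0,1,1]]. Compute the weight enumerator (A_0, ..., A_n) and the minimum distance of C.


Weight distribution: A_0 = 1, A_2 = 1, A_3 = 2. Minimum distance d = 2.

Enumerate all 2^2 = 4 messages m ∈ F_2^2.
For each, compute codeword c = mG in F_2^4, then tally its weight.
  m = 00 → c = 0000, weight = 0.
  m = 10 → c = 1101, weight = 3.
  m = 01 → c = 0011, weight = 2.
  m = 11 → c = 1110, weight = 3.
Tally weights:
  weight 0: 1 codewords.
  weight 2: 1 codewords.
  weight 3: 2 codewords.
Minimum distance d = smallest w > 0 with A_w > 0 = 2.
Sanity: Σ A_w = 4 = 2^2 = 4 ✓.


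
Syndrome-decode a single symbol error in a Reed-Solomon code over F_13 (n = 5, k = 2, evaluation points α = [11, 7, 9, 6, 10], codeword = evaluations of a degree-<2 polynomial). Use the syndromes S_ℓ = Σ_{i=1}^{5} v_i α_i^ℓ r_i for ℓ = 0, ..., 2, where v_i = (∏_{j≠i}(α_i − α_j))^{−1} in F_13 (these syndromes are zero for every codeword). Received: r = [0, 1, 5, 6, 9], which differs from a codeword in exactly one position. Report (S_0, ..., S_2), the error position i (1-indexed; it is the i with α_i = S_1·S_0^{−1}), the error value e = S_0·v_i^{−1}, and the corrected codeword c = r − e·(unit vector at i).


S = (2, 1, 7), error at position 2, error magnitude e = 4, c = [0, 10, 5, 6, 9].

Step 1: column multipliers v_i = (∏_{j≠i}(α_i − α_j))^{−1} mod 13.
  i = 1 (α = 11): (11−7)(11−9)(11−6)(11−10) = 4·2·5·1 = 40 ≡ 1, so v_1 = 1^{−1} = 1 (mod 13).
  i = 2 (α = 7): (7−11)(7−9)(7−6)(7−10) = (−4)·(−2)·1·(−3) = −24 ≡ 2, so v_2 = 2^{−1} = 7 (mod 13).
  i = 3 (α = 9): (9−11)(9−7)(9−6)(9−10) = (−2)·2·3·(−1) = 12 ≡ 12, so v_3 = 12^{−1} = 12 (mod 13).
  i = 4 (α = 6): (6−11)(6−7)(6−9)(6−10) = (−5)·(−1)·(−3)·(−4) = 60 ≡ 8, so v_4 = 8^{−1} = 5 (mod 13).
  i = 5 (α = 10): (10−11)(10−7)(10−9)(10−6) = (−1)·3·1·4 = −12 ≡ 1, so v_5 = 1^{−1} = 1 (mod 13).
  v = [1, 7, 12, 5, 1].
Step 2: syndromes of r = [0, 1, 5, 6, 9] (all sums mod 13).
  S_0 = Σ v_i r_i = 1·0 + 7·1 + 12·5 + 5·6 + 1·9 = 106 ≡ 2.
  S_1 = Σ v_i α_i r_i = 1·11·0 + 7·7·1 + 12·9·5 + 5·6·6 + 1·10·9 = 859 ≡ 1.
  α_i^2 mod 13 = [4, 10, 3, 10, 9].
  S_2 = Σ v_i α_i^2 r_i = 1·4·0 + 7·10·1 + 12·3·5 + 5·10·6 + 1·9·9 = 631 ≡ 7.
  S = (2, 1, 7) ≠ 0, so r is not a codeword (an error is present).
Step 3: locate the error. For a single error e at position i, S_ℓ = v_i·e·α_i^ℓ, so α_err = S_1/S_0.
  S_0^{−1} = 2^{−1} = 7 (mod 13), so α_err = 1·7 = 7 ≡ 7 = α_2. Error position i = 2.
  Consistency check: S_2/S_1 = 7·1 = 7 ≡ 7 = α_err ✓ (single-error assumption holds).
Step 4: error magnitude e = S_0/v_2 = S_0·∏_{j≠2}(α_2 − α_j) = 2·2 = 4 ≡ 4 (mod 13).
Step 5: correct position 2: c_2 = r_2 − e = 1 − 4 ≡ 10 (mod 13). Hence c = [0, 10, 5, 6, 9].
  Check: interpolating c through the α_i gives m(x) = 8 + 4·x (degree < 2) with m(α_i) = c_i for every i, so c is indeed a codeword.


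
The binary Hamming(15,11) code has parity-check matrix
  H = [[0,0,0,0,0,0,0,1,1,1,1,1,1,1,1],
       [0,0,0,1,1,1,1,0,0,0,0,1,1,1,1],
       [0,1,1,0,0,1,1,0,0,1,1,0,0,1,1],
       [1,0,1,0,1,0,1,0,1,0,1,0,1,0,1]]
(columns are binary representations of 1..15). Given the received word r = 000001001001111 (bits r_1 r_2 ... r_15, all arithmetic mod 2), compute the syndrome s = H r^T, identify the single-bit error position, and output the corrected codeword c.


s = (1, 1, 1, 1)^T, error position = 15, corrected codeword c = 000001001001110

Compute s = H r^T mod 2 one row at a time:
  s_1 = 0 + 1 + 0 + 0 + 1 + 1 + 1 + 1 = 5 ≡ 1 (mod 2).
  s_2 = 0 + 0 + 1 + 0 + 1 + 1 + 1 + 1 = 5 ≡ 1 (mod 2).
  s_3 = 0 + 0 + 1 + 0 + 0 + 0 + 1 + 1 = 3 ≡ 1 (mod 2).
  s_4 = 0 + 0 + 0 + 0 + 1 + 0 + 1 + 1 = 3 ≡ 1 (mod 2).
s = (1, 1, 1, 1)^T — this equals column 15 of H (binary 1111), so error is at position 15.
Correct: flip bit 15 of r = 000001001001111 to get c = 000001001001110.


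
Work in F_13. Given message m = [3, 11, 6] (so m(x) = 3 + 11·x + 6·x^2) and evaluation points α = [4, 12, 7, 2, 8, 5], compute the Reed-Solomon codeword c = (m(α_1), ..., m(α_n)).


c = [0, 11, 10, 10, 7, 0]

Message polynomial: m(x) = 3 + 11·x + 6·x^2 (mod 13).
For each evaluation point α_i, compute m(α_i) mod 13:
  α_1 = 4: Horner steps 6 → 9 → 0, so m(4) = 0.
  α_2 = 12: Horner steps 6 → 5 → 11, so m(12) = 11.
  α_3 = 7: Horner steps 6 → 1 → 10, so m(7) = 10.
  α_4 = 2: Horner steps 6 → 10 → 10, so m(2) = 10.
  α_5 = 8: Horner steps 6 → 7 → 7, so m(8) = 7.
  α_6 = 5: Horner steps 6 → 2 → 0, so m(5) = 0.
Codeword c = [0, 11, 10, 10, 7, 0] ∈ F_13^6.


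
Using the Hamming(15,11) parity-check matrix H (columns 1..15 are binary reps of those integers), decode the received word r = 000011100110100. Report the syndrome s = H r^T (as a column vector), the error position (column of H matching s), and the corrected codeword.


s = (1, 0, 0, 0)^T, error position = 8, corrected codeword c = 000011110110100

Compute s = H r^T mod 2 one row at a time:
  s_1 = 0 + 0 + 1 + 1 + 0 + 1 + 0 + 0 = 3 ≡ 1 (mod 2).
  s_2 = 0 + 1 + 1 + 1 + 0 + 1 + 0 + 0 = 4 ≡ 0 (mod 2).
  s_3 = 0 + 0 + 1 + 1 + 1 + 1 + 0 + 0 = 4 ≡ 0 (mod 2).
  s_4 = 0 + 0 + 1 + 1 + 0 + 1 + 1 + 0 = 4 ≡ 0 (mod 2).
s = (1, 0, 0, 0)^T — this equals column 8 of H (binary 1000), so error is at position 8.
Correct: flip bit 8 of r = 000011100110100 to get c = 000011110110100.


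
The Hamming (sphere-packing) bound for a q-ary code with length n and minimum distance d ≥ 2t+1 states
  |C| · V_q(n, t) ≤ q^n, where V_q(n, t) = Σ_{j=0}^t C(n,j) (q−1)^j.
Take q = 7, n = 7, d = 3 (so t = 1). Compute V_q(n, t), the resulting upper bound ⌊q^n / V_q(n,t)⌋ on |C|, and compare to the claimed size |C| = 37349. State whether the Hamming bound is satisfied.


V_q(n, t) = 43, q^n = 823543, Hamming bound = 19152, |C| = 37349 > bound (violated).

Step 1: Compute V_q(n, t) = Σ_{j=0}^1 C(n, j) (q−1)^j.
  j = 0: C(7,0)·(6)^0 = 1·1 = 1.
  j = 1: C(7,1)·(6)^1 = 7·6 = 42.
  V_q(n, t) = 1 + 42 = 43.
Step 2: q^n = 7^7 = 823543.
Step 3: Hamming bound ⌊q^n / V_q(n,t)⌋ = ⌊823543/43⌋ = 19152.
Step 4: Compare |C| = 37349 to 19152: violated.
The claimed |C| lies above the Hamming bound, so no 7-ary code of length 7 with d ≥ 3 can have 37349 codewords.


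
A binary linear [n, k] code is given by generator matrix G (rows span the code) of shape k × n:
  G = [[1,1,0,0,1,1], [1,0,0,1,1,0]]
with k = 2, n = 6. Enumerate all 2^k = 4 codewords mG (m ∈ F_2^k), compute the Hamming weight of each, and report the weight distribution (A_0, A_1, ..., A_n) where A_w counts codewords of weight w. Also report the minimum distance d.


Weight distribution: A_0 = 1, A_3 = 2, A_4 = 1. Minimum distance d = 3.

Enumerate all 2^2 = 4 messages m ∈ F_2^2.
For each, compute codeword c = mG in F_2^6, then tally its weight.
  m = 00 → c = 000000, weight = 0.
  m = 10 → c = 110011, weight = 4.
  m = 01 → c = 100110, weight = 3.
  m = 11 → c = 010101, weight = 3.
Tally weights:
  weight 0: 1 codewords.
  weight 3: 2 codewords.
  weight 4: 1 codewords.
Minimum distance d = smallest w > 0 with A_w > 0 = 3.
Sanity: Σ A_w = 4 = 2^2 = 4 ✓.


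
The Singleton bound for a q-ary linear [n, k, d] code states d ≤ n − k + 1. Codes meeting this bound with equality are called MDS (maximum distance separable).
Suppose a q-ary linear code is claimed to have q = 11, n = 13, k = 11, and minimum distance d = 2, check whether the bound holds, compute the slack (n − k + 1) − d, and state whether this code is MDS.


Singleton RHS = n − k + 1 = 3, slack = 1, bound satisfied, not MDS.

Singleton bound: d ≤ n − k + 1.
Here n = 13, k = 11, so n − k + 1 = 3.
Given d = 2, check d ≤ 3: YES.
Slack = (n − k + 1) − d = 1.
The code is NOT MDS (slack = 1 > 0).
Description: the claimed parameters are [13, 11, 2]_11; such a code would be non-MDS.


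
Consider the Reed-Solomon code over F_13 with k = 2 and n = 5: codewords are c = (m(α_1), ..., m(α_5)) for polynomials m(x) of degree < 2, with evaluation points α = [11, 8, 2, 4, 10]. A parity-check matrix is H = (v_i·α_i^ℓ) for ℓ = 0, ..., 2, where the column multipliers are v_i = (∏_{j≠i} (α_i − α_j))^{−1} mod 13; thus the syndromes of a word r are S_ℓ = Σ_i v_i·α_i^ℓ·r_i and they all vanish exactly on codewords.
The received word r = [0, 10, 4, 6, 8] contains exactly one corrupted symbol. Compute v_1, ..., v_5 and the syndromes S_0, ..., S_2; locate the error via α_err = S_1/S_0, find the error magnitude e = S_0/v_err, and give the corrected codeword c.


S = (6, 8, 2), error at position 5, error magnitude e = 9, c = [0, 10, 4, 6, 12].

Step 1: column multipliers v_i = (∏_{j≠i}(α_i − α_j))^{−1} mod 13.
  i = 1 (α = 11): (11−8)(11−2)(11−4)(11−10) = 3·9·7·1 = 189 ≡ 7, so v_1 = 7^{−1} = 2 (mod 13).
  i = 2 (α = 8): (8−11)(8−2)(8−4)(8−10) = (−3)·6·4·(−2) = 144 ≡ 1, so v_2 = 1^{−1} = 1 (mod 13).
  i = 3 (α = 2): (2−11)(2−8)(2−4)(2−10) = (−9)·(−6)·(−2)·(−8) = 864 ≡ 6, so v_3 = 6^{−1} = 11 (mod 13).
  i = 4 (α = 4): (4−11)(4−8)(4−2)(4−10) = (−7)·(−4)·2·(−6) = −336 ≡ 2, so v_4 = 2^{−1} = 7 (mod 13).
  i = 5 (α = 10): (10−11)(10−8)(10−2)(10−4) = (−1)·2·8·6 = −96 ≡ 8, so v_5 = 8^{−1} = 5 (mod 13).
  v = [2, 1, 11, 7, 5].
Step 2: syndromes of r = [0, 10, 4, 6, 8] (all sums mod 13).
  S_0 = Σ v_i r_i = 2·0 + 1·10 + 11·4 + 7·6 + 5·8 = 136 ≡ 6.
  S_1 = Σ v_i α_i r_i = 2·11·0 + 1·8·10 + 11·2·4 + 7·4·6 + 5·10·8 = 736 ≡ 8.
  α_i^2 mod 13 = [4, 12, 4, 3, 9].
  S_2 = Σ v_i α_i^2 r_i = 2·4·0 + 1·12·10 + 11·4·4 + 7·3·6 + 5·9·8 = 782 ≡ 2.
  S = (6, 8, 2) ≠ 0, so r is not a codeword (an error is present).
Step 3: locate the error. For a single error e at position i, S_ℓ = v_i·e·α_i^ℓ, so α_err = S_1/S_0.
  S_0^{−1} = 6^{−1} = 11 (mod 13), so α_err = 8·11 = 88 ≡ 10 = α_5. Error position i = 5.
  Consistency check: S_2/S_1 = 2·5 = 10 ≡ 10 = α_err ✓ (single-error assumption holds).
Step 4: error magnitude e = S_0/v_5 = S_0·∏_{j≠5}(α_5 − α_j) = 6·8 = 48 ≡ 9 (mod 13).
Step 5: correct position 5: c_5 = r_5 − e = 8 − 9 ≡ 12 (mod 13). Hence c = [0, 10, 4, 6, 12].
  Check: interpolating c through the α_i gives m(x) = 2 + 1·x (degree < 2) with m(α_i) = c_i for every i, so c is indeed a codeword.


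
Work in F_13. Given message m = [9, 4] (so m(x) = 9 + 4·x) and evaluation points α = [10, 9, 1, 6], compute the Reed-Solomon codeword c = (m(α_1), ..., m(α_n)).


c = [10, 6, 0, 7]

Message polynomial: m(x) = 9 + 4·x (mod 13).
For each evaluation point α_i, compute m(α_i) mod 13:
  α_1 = 10: Horner steps 4 → 10, so m(10) = 10.
  α_2 = 9: Horner steps 4 → 6, so m(9) = 6.
  α_3 = 1: Horner steps 4 → 0, so m(1) = 0.
  α_4 = 6: Horner steps 4 → 7, so m(6) = 7.
Codeword c = [10, 6, 0, 7] ∈ F_13^4.


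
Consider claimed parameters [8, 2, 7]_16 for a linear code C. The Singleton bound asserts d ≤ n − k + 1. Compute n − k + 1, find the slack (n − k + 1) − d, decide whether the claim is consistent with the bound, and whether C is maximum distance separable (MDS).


Singleton RHS = n − k + 1 = 7, slack = 0, bound satisfied, MDS.

Singleton bound: d ≤ n − k + 1.
Here n = 8, k = 2, so n − k + 1 = 7.
Given d = 7, check d ≤ 7: YES.
Slack = (n − k + 1) − d = 0.
The code is MDS (slack = 0).
Description: the claimed parameters are [8, 2, 7]_16; such a code would be MDS (meets Singleton bound).


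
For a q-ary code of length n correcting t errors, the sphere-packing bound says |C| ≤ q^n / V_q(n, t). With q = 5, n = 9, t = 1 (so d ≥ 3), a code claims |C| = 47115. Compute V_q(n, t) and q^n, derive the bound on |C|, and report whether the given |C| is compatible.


V_q(n, t) = 37, q^n = 1953125, Hamming bound = 52787, |C| = 47115 ≤ bound (satisfied).

Step 1: Compute V_q(n, t) = Σ_{j=0}^1 C(n, j) (q−1)^j.
  j = 0: C(9,0)·(4)^0 = 1·1 = 1.
  j = 1: C(9,1)·(4)^1 = 9·4 = 36.
  V_q(n, t) = 1 + 36 = 37.
Step 2: q^n = 5^9 = 1953125.
Step 3: Hamming bound ⌊q^n / V_q(n,t)⌋ = ⌊1953125/37⌋ = 52787.
Step 4: Compare |C| = 47115 to 52787: satisfied.
The claimed |C| lies below the Hamming bound.


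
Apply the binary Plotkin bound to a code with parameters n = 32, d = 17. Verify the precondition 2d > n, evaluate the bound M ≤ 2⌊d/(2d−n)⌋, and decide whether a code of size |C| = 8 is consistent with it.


Plotkin bound M ≤ 16; given |C| = 8 ≤ bound (satisfied).

Check applicability: 2d = 34, n = 32.
2d − n = 2 > 0, so Plotkin applies.
Compute d/(2d−n) = 17/2 ≈ 8.5000.
⌊d/(2d−n)⌋ = 8.
Plotkin bound: M ≤ 2·8 = 16.
Given |C| = 8, check: satisfied.
This |C| is below the Plotkin bound.


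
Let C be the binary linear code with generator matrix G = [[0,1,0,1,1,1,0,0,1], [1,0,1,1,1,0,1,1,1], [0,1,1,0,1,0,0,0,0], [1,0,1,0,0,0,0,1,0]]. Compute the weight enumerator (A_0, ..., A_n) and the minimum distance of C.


Weight distribution: A_0 = 1, A_3 = 3, A_4 = 4, A_5 = 4, A_6 = 2, A_7 = 1, A_8 = 1. Minimum distance d = 3.

Enumerate all 2^4 = 16 messages m ∈ F_2^4.
For each, compute codeword c = mG in F_2^9, then tally its weight.
  m = 0000 → c = 000000000, weight = 0.
  m = 1000 → c = 010111001, weight = 5.
  m = 0100 → c = 101110111, weight = 7.
  m = 1100 → c = 111001110, weight = 6.
  m = 0010 → c = 011010000, weight = 3.
  m = 1010 → c = 001101001, weight = 4.
  m = 0110 → c = 110100111, weight = 6.
  m = 1110 → c = 100011110, weight = 5.
  m = 0001 → c = 101000010, weight = 3.
  m = 1001 → c = 111111011, weight = 8.
  m = 0101 → c = 000110101, weight = 4.
  m = 1101 → c = 010001100, weight = 3.
  m = 0011 → c = 110010010, weight = 4.
  m = 1011 → c = 100101011, weight = 5.
  m = 0111 → c = 011100101, weight = 5.
  m = 1111 → c = 001011100, weight = 4.
Tally weights:
  weight 0: 1 codewords.
  weight 3: 3 codewords.
  weight 4: 4 codewords.
  weight 5: 4 codewords.
  weight 6: 2 codewords.
  weight 7: 1 codewords.
  weight 8: 1 codewords.
Minimum distance d = smallest w > 0 with A_w > 0 = 3.
Sanity: Σ A_w = 16 = 2^4 = 16 ✓.


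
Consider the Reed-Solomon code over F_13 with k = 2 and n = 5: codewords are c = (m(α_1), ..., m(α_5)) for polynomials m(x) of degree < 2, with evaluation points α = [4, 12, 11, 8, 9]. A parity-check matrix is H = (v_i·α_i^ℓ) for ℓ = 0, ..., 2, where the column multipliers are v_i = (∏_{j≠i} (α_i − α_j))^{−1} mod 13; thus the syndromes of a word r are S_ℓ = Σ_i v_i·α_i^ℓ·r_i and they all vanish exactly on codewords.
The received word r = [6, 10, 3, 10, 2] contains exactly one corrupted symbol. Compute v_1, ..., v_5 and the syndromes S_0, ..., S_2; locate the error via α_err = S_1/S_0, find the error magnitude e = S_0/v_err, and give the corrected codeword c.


S = (7, 4, 6), error at position 4, error magnitude e = 2, c = [6, 10, 3, 8, 2].

Step 1: column multipliers v_i = (∏_{j≠i}(α_i − α_j))^{−1} mod 13.
  i = 1 (α = 4): (4−12)(4−11)(4−8)(4−9) = (−8)·(−7)·(−4)·(−5) = 1120 ≡ 2, so v_1 = 2^{−1} = 7 (mod 13).
  i = 2 (α = 12): (12−4)(12−11)(12−8)(12−9) = 8·1·4·3 = 96 ≡ 5, so v_2 = 5^{−1} = 8 (mod 13).
  i = 3 (α = 11): (11−4)(11−12)(11−8)(11−9) = 7·(−1)·3·2 = −42 ≡ 10, so v_3 = 10^{−1} = 4 (mod 13).
  i = 4 (α = 8): (8−4)(8−12)(8−11)(8−9) = 4·(−4)·(−3)·(−1) = −48 ≡ 4, so v_4 = 4^{−1} = 10 (mod 13).
  i = 5 (α = 9): (9−4)(9−12)(9−11)(9−8) = 5·(−3)·(−2)·1 = 30 ≡ 4, so v_5 = 4^{−1} = 10 (mod 13).
  v = [7, 8, 4, 10, 10].
Step 2: syndromes of r = [6, 10, 3, 10, 2] (all sums mod 13).
  S_0 = Σ v_i r_i = 7·6 + 8·10 + 4·3 + 10·10 + 10·2 = 254 ≡ 7.
  S_1 = Σ v_i α_i r_i = 7·4·6 + 8·12·10 + 4·11·3 + 10·8·10 + 10·9·2 = 2240 ≡ 4.
  α_i^2 mod 13 = [3, 1, 4, 12, 3].
  S_2 = Σ v_i α_i^2 r_i = 7·3·6 + 8·1·10 + 4·4·3 + 10·12·10 + 10·3·2 = 1514 ≡ 6.
  S = (7, 4, 6) ≠ 0, so r is not a codeword (an error is present).
Step 3: locate the error. For a single error e at position i, S_ℓ = v_i·e·α_i^ℓ, so α_err = S_1/S_0.
  S_0^{−1} = 7^{−1} = 2 (mod 13), so α_err = 4·2 = 8 ≡ 8 = α_4. Error position i = 4.
  Consistency check: S_2/S_1 = 6·10 = 60 ≡ 8 = α_err ✓ (single-error assumption holds).
Step 4: error magnitude e = S_0/v_4 = S_0·∏_{j≠4}(α_4 − α_j) = 7·4 = 28 ≡ 2 (mod 13).
Step 5: correct position 4: c_4 = r_4 − e = 10 − 2 ≡ 8 (mod 13). Hence c = [6, 10, 3, 8, 2].
  Check: interpolating c through the α_i gives m(x) = 4 + 7·x (degree < 2) with m(α_i) = c_i for every i, so c is indeed a codeword.


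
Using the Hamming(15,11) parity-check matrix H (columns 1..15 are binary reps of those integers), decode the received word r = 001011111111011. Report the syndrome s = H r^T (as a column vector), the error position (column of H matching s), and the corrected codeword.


s = (1, 0, 1, 0)^T, error position = 10, corrected codeword c = 001011111011011

Compute s = H r^T mod 2 one row at a time:
  s_1 = 1 + 1 + 1 + 1 + 1 + 0 + 1 + 1 = 7 ≡ 1 (mod 2).
  s_2 = 0 + 1 + 1 + 1 + 1 + 0 + 1 + 1 = 6 ≡ 0 (mod 2).
  s_3 = 0 + 1 + 1 + 1 + 1 + 1 + 1 + 1 = 7 ≡ 1 (mod 2).
  s_4 = 0 + 1 + 1 + 1 + 1 + 1 + 0 + 1 = 6 ≡ 0 (mod 2).
s = (1, 0, 1, 0)^T — this equals column 10 of H (binary 1010), so error is at position 10.
Correct: flip bit 10 of r = 001011111111011 to get c = 001011111011011.


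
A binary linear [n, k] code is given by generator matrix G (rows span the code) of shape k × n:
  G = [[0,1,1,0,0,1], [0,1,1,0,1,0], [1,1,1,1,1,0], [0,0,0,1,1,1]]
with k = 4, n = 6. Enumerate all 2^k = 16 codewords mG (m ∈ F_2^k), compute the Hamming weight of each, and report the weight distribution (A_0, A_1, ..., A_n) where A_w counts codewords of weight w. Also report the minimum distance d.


Weight distribution: A_0 = 1, A_1 = 2, A_2 = 2, A_3 = 4, A_4 = 5, A_5 = 2. Minimum distance d = 1.

Enumerate all 2^4 = 16 messages m ∈ F_2^4.
For each, compute codeword c = mG in F_2^6, then tally its weight.
  m = 0000 → c = 000000, weight = 0.
  m = 1000 → c = 011001, weight = 3.
  m = 0100 → c = 011010, weight = 3.
  m = 1100 → c = 000011, weight = 2.
  m = 0010 → c = 111110, weight = 5.
  m = 1010 → c = 100111, weight = 4.
  m = 0110 → c = 100100, weight = 2.
  m = 1110 → c = 111101, weight = 5.
  m = 0001 → c = 000111, weight = 3.
  m = 1001 → c = 011110, weight = 4.
  m = 0101 → c = 011101, weight = 4.
  m = 1101 → c = 000100, weight = 1.
  m = 0011 → c = 111001, weight = 4.
  m = 1011 → c = 100000, weight = 1.
  m = 0111 → c = 100011, weight = 3.
  m = 1111 → c = 111010, weight = 4.
Tally weights:
  weight 0: 1 codewords.
  weight 1: 2 codewords.
  weight 2: 2 codewords.
  weight 3: 4 codewords.
  weight 4: 5 codewords.
  weight 5: 2 codewords.
Minimum distance d = smallest w > 0 with A_w > 0 = 1.
Sanity: Σ A_w = 16 = 2^4 = 16 ✓.


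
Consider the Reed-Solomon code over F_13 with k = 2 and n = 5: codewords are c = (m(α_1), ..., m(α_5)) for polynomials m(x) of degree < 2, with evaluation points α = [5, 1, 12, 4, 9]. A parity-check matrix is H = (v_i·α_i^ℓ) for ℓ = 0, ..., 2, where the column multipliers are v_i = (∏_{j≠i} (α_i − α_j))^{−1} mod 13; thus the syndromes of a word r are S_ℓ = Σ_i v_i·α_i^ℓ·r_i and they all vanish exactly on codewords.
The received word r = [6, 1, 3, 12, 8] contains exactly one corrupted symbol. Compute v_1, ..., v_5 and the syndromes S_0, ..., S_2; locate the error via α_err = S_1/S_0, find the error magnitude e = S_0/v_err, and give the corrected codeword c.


S = (12, 12, 12), error at position 2, error magnitude e = 10, c = [6, 4, 3, 12, 8].

Step 1: column multipliers v_i = (∏_{j≠i}(α_i − α_j))^{−1} mod 13.
  i = 1 (α = 5): (5−1)(5−12)(5−4)(5−9) = 4·(−7)·1·(−4) = 112 ≡ 8, so v_1 = 8^{−1} = 5 (mod 13).
  i = 2 (α = 1): (1−5)(1−12)(1−4)(1−9) = (−4)·(−11)·(−3)·(−8) = 1056 ≡ 3, so v_2 = 3^{−1} = 9 (mod 13).
  i = 3 (α = 12): (12−5)(12−1)(12−4)(12−9) = 7·11·8·3 = 1848 ≡ 2, so v_3 = 2^{−1} = 7 (mod 13).
  i = 4 (α = 4): (4−5)(4−1)(4−12)(4−9) = (−1)·3·(−8)·(−5) = −120 ≡ 10, so v_4 = 10^{−1} = 4 (mod 13).
  i = 5 (α = 9): (9−5)(9−1)(9−12)(9−4) = 4·8·(−3)·5 = −480 ≡ 1, so v_5 = 1^{−1} = 1 (mod 13).
  v = [5, 9, 7, 4, 1].
Step 2: syndromes of r = [6, 1, 3, 12, 8] (all sums mod 13).
  S_0 = Σ v_i r_i = 5·6 + 9·1 + 7·3 + 4·12 + 1·8 = 116 ≡ 12.
  S_1 = Σ v_i α_i r_i = 5·5·6 + 9·1·1 + 7·12·3 + 4·4·12 + 1·9·8 = 675 ≡ 12.
  α_i^2 mod 13 = [12, 1, 1, 3, 3].
  S_2 = Σ v_i α_i^2 r_i = 5·12·6 + 9·1·1 + 7·1·3 + 4·3·12 + 1·3·8 = 558 ≡ 12.
  S = (12, 12, 12) ≠ 0, so r is not a codeword (an error is present).
Step 3: locate the error. For a single error e at position i, S_ℓ = v_i·e·α_i^ℓ, so α_err = S_1/S_0.
  S_0^{−1} = 12^{−1} = 12 (mod 13), so α_err = 12·12 = 144 ≡ 1 = α_2. Error position i = 2.
  Consistency check: S_2/S_1 = 12·12 = 144 ≡ 1 = α_err ✓ (single-error assumption holds).
Step 4: error magnitude e = S_0/v_2 = S_0·∏_{j≠2}(α_2 − α_j) = 12·3 = 36 ≡ 10 (mod 13).
Step 5: correct position 2: c_2 = r_2 − e = 1 − 10 ≡ 4 (mod 13). Hence c = [6, 4, 3, 12, 8].
  Check: interpolating c through the α_i gives m(x) = 10 + 7·x (degree < 2) with m(α_i) = c_i for every i, so c is indeed a codeword.


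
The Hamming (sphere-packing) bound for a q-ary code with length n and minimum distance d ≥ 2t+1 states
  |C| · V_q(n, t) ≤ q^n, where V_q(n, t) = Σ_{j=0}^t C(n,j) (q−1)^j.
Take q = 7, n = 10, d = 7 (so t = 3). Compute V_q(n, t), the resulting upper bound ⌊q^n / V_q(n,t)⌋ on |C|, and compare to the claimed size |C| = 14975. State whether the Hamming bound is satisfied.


V_q(n, t) = 27601, q^n = 282475249, Hamming bound = 10234, |C| = 14975 > bound (violated).

Step 1: Compute V_q(n, t) = Σ_{j=0}^3 C(n, j) (q−1)^j.
  j = 0: C(10,0)·(6)^0 = 1·1 = 1.
  j = 1: C(10,1)·(6)^1 = 10·6 = 60.
  j = 2: C(10,2)·(6)^2 = 45·36 = 1620.
  j = 3: C(10,3)·(6)^3 = 120·216 = 25920.
  V_q(n, t) = 1 + 60 + 1620 + 25920 = 27601.
Step 2: q^n = 7^10 = 282475249.
Step 3: Hamming bound ⌊q^n / V_q(n,t)⌋ = ⌊282475249/27601⌋ = 10234.
Step 4: Compare |C| = 14975 to 10234: violated.
The claimed |C| lies above the Hamming bound, so no 7-ary code of length 10 with d ≥ 7 can have 14975 codewords.


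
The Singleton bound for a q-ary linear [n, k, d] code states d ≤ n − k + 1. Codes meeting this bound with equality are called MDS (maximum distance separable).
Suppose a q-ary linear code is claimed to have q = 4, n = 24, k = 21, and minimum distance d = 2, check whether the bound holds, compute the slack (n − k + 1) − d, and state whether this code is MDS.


Singleton RHS = n − k + 1 = 4, slack = 2, bound satisfied, not MDS.

Singleton bound: d ≤ n − k + 1.
Here n = 24, k = 21, so n − k + 1 = 4.
Given d = 2, check d ≤ 4: YES.
Slack = (n − k + 1) − d = 2.
The code is NOT MDS (slack = 2 > 0).
Description: the claimed parameters are [24, 21, 2]_4; such a code would be non-MDS.


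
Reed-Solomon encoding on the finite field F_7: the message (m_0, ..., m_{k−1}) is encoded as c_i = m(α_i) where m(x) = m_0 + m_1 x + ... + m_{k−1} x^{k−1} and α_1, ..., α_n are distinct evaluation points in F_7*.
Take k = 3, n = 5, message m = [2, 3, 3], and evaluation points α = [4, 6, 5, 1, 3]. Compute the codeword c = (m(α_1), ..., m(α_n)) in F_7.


c = [6, 2, 1, 1, 3]

Message polynomial: m(x) = 2 + 3·x + 3·x^2 (mod 7).
For each evaluation point α_i, compute m(α_i) mod 7:
  α_1 = 4: Horner steps 3 → 1 → 6, so m(4) = 6.
  α_2 = 6: Horner steps 3 → 0 → 2, so m(6) = 2.
  α_3 = 5: Horner steps 3 → 4 → 1, so m(5) = 1.
  α_4 = 1: Horner steps 3 → 6 → 1, so m(1) = 1.
  α_5 = 3: Horner steps 3 → 5 → 3, so m(3) = 3.
Codeword c = [6, 2, 1, 1, 3] ∈ F_7^5.


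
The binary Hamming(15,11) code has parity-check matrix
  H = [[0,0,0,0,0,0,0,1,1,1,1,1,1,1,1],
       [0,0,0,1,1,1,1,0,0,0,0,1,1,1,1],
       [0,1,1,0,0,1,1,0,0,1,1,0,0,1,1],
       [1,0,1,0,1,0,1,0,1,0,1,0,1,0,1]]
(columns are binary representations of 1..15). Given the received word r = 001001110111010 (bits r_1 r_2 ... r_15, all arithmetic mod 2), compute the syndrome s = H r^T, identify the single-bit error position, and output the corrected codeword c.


s = (1, 0, 0, 1)^T, error position = 9, corrected codeword c = 001001111111010

Compute s = H r^T mod 2 one row at a time:
  s_1 = 1 + 0 + 1 + 1 + 1 + 0 + 1 + 0 = 5 ≡ 1 (mod 2).
  s_2 = 0 + 0 + 1 + 1 + 1 + 0 + 1 + 0 = 4 ≡ 0 (mod 2).
  s_3 = 0 + 1 + 1 + 1 + 1 + 1 + 1 + 0 = 6 ≡ 0 (mod 2).
  s_4 = 0 + 1 + 0 + 1 + 0 + 1 + 0 + 0 = 3 ≡ 1 (mod 2).
s = (1, 0, 0, 1)^T — this equals column 9 of H (binary 1001), so error is at position 9.
Correct: flip bit 9 of r = 001001110111010 to get c = 001001111111010.


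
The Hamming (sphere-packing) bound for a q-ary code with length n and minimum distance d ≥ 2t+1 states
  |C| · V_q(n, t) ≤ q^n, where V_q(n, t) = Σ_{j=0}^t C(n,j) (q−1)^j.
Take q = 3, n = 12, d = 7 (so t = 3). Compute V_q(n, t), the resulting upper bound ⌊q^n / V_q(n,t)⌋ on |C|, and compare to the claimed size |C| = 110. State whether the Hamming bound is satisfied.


V_q(n, t) = 2049, q^n = 531441, Hamming bound = 259, |C| = 110 ≤ bound (satisfied).

Step 1: Compute V_q(n, t) = Σ_{j=0}^3 C(n, j) (q−1)^j.
  j = 0: C(12,0)·(2)^0 = 1·1 = 1.
  j = 1: C(12,1)·(2)^1 = 12·2 = 24.
  j = 2: C(12,2)·(2)^2 = 66·4 = 264.
  j = 3: C(12,3)·(2)^3 = 220·8 = 1760.
  V_q(n, t) = 1 + 24 + 264 + 1760 = 2049.
Step 2: q^n = 3^12 = 531441.
Step 3: Hamming bound ⌊q^n / V_q(n,t)⌋ = ⌊531441/2049⌋ = 259.
Step 4: Compare |C| = 110 to 259: satisfied.
The claimed |C| lies below the Hamming bound.


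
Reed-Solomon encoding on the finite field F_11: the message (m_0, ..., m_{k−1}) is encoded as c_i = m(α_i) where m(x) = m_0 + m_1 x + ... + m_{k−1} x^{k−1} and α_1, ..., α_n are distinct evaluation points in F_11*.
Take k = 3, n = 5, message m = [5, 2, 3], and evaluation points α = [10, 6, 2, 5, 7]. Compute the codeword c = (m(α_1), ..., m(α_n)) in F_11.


c = [6, 4, 10, 2, 1]

Message polynomial: m(x) = 5 + 2·x + 3·x^2 (mod 11).
For each evaluation point α_i, compute m(α_i) mod 11:
  α_1 = 10: Horner steps 3 → 10 → 6, so m(10) = 6.
  α_2 = 6: Horner steps 3 → 9 → 4, so m(6) = 4.
  α_3 = 2: Horner steps 3 → 8 → 10, so m(2) = 10.
  α_4 = 5: Horner steps 3 → 6 → 2, so m(5) = 2.
  α_5 = 7: Horner steps 3 → 1 → 1, so m(7) = 1.
Codeword c = [6, 4, 10, 2, 1] ∈ F_11^5.


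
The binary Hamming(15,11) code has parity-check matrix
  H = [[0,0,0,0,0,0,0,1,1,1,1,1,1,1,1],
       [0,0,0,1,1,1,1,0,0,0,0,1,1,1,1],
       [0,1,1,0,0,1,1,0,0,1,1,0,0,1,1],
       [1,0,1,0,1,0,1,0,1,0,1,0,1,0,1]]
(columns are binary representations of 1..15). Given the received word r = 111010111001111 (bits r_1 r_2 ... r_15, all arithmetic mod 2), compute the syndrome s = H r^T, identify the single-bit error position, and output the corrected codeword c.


s = (0, 0, 1, 1)^T, error position = 3, corrected codeword c = 110010111001111

Compute s = H r^T mod 2 one row at a time:
  s_1 = 1 + 1 + 0 + 0 + 1 + 1 + 1 + 1 = 6 ≡ 0 (mod 2).
  s_2 = 0 + 1 + 0 + 1 + 1 + 1 + 1 + 1 = 6 ≡ 0 (mod 2).
  s_3 = 1 + 1 + 0 + 1 + 0 + 0 + 1 + 1 = 5 ≡ 1 (mod 2).
  s_4 = 1 + 1 + 1 + 1 + 1 + 0 + 1 + 1 = 7 ≡ 1 (mod 2).
s = (0, 0, 1, 1)^T — this equals column 3 of H (binary 0011), so error is at position 3.
Correct: flip bit 3 of r = 111010111001111 to get c = 110010111001111.


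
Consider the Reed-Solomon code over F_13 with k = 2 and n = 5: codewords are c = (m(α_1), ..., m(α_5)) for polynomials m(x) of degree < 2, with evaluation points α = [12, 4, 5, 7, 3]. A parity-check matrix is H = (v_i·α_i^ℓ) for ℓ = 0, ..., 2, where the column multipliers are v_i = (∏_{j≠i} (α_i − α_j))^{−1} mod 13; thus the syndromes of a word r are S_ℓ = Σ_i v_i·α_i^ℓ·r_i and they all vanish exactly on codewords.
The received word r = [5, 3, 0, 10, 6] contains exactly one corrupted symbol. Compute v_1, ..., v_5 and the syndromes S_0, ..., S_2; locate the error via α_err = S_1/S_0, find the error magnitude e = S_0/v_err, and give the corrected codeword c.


S = (12, 6, 3), error at position 4, error magnitude e = 3, c = [5, 3, 0, 7, 6].

Step 1: column multipliers v_i = (∏_{j≠i}(α_i − α_j))^{−1} mod 13.
  i = 1 (α = 12): (12−4)(12−5)(12−7)(12−3) = 8·7·5·9 = 2520 ≡ 11, so v_1 = 11^{−1} = 6 (mod 13).
  i = 2 (α = 4): (4−12)(4−5)(4−7)(4−3) = (−8)·(−1)·(−3)·1 = −24 ≡ 2, so v_2 = 2^{−1} = 7 (mod 13).
  i = 3 (α = 5): (5−12)(5−4)(5−7)(5−3) = (−7)·1·(−2)·2 = 28 ≡ 2, so v_3 = 2^{−1} = 7 (mod 13).
  i = 4 (α = 7): (7−12)(7−4)(7−5)(7−3) = (−5)·3·2·4 = −120 ≡ 10, so v_4 = 10^{−1} = 4 (mod 13).
  i = 5 (α = 3): (3−12)(3−4)(3−5)(3−7) = (−9)·(−1)·(−2)·(−4) = 72 ≡ 7, so v_5 = 7^{−1} = 2 (mod 13).
  v = [6, 7, 7, 4, 2].
Step 2: syndromes of r = [5, 3, 0, 10, 6] (all sums mod 13).
  S_0 = Σ v_i r_i = 6·5 + 7·3 + 7·0 + 4·10 + 2·6 = 103 ≡ 12.
  S_1 = Σ v_i α_i r_i = 6·12·5 + 7·4·3 + 7·5·0 + 4·7·10 + 2·3·6 = 760 ≡ 6.
  α_i^2 mod 13 = [1, 3, 12, 10, 9].
  S_2 = Σ v_i α_i^2 r_i = 6·1·5 + 7·3·3 + 7·12·0 + 4·10·10 + 2·9·6 = 601 ≡ 3.
  S = (12, 6, 3) ≠ 0, so r is not a codeword (an error is present).
Step 3: locate the error. For a single error e at position i, S_ℓ = v_i·e·α_i^ℓ, so α_err = S_1/S_0.
  S_0^{−1} = 12^{−1} = 12 (mod 13), so α_err = 6·12 = 72 ≡ 7 = α_4. Error position i = 4.
  Consistency check: S_2/S_1 = 3·11 = 33 ≡ 7 = α_err ✓ (single-error assumption holds).
Step 4: error magnitude e = S_0/v_4 = S_0·∏_{j≠4}(α_4 − α_j) = 12·10 = 120 ≡ 3 (mod 13).
Step 5: correct position 4: c_4 = r_4 − e = 10 − 3 ≡ 7 (mod 13). Hence c = [5, 3, 0, 7, 6].
  Check: interpolating c through the α_i gives m(x) = 2 + 10·x (degree < 2) with m(α_i) = c_i for every i, so c is indeed a codeword.


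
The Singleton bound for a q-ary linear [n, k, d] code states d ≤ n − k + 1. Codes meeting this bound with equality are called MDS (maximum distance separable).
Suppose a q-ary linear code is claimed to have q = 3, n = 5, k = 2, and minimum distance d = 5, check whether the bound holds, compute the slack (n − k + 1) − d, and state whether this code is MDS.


Singleton RHS = n − k + 1 = 4, slack = -1, bound violated (no such code; not MDS).

Singleton bound: d ≤ n − k + 1.
Here n = 5, k = 2, so n − k + 1 = 4.
Given d = 5, check d ≤ 4: NO.
Slack = (n − k + 1) − d = -1.
The slack is negative: d = 5 exceeds n − k + 1 = 4 by 1, so the Singleton bound is violated and no linear [5, 2, 5]_3 code can exist. In particular it is not MDS (MDS requires d = n − k + 1 exactly).
Description: the claimed parameters are [5, 2, 5]_3; such a code would be impossible (violates the Singleton bound).


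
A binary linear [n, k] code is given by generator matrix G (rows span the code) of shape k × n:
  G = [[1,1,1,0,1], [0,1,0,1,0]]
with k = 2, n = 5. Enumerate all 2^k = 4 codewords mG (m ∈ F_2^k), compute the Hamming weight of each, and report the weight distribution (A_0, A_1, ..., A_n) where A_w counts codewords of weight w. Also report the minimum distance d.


Weight distribution: A_0 = 1, A_2 = 1, A_4 = 2. Minimum distance d = 2.

Enumerate all 2^2 = 4 messages m ∈ F_2^2.
For each, compute codeword c = mG in F_2^5, then tally its weight.
  m = 00 → c = 00000, weight = 0.
  m = 10 → c = 11101, weight = 4.
  m = 01 → c = 01010, weight = 2.
  m = 11 → c = 10111, weight = 4.
Tally weights:
  weight 0: 1 codewords.
  weight 2: 1 codewords.
  weight 4: 2 codewords.
Minimum distance d = smallest w > 0 with A_w > 0 = 2.
Sanity: Σ A_w = 4 = 2^2 = 4 ✓.


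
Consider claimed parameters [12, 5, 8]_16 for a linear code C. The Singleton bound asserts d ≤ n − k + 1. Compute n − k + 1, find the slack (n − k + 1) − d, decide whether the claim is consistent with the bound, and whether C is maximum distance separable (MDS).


Singleton RHS = n − k + 1 = 8, slack = 0, bound satisfied, MDS.

Singleton bound: d ≤ n − k + 1.
Here n = 12, k = 5, so n − k + 1 = 8.
Given d = 8, check d ≤ 8: YES.
Slack = (n − k + 1) − d = 0.
The code is MDS (slack = 0).
Description: the claimed parameters are [12, 5, 8]_16; such a code would be MDS (meets Singleton bound).


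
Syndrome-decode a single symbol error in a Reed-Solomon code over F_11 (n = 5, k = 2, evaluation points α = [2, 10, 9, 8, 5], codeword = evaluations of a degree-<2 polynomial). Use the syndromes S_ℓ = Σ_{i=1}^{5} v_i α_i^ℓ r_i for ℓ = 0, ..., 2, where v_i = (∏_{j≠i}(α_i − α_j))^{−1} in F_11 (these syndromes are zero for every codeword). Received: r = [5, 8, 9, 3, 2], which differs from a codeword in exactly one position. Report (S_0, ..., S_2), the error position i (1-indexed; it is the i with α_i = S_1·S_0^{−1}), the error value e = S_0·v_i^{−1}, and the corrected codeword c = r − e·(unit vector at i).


S = (5, 7, 1), error at position 4, error magnitude e = 4, c = [5, 8, 9, 10, 2].

Step 1: column multipliers v_i = (∏_{j≠i}(α_i − α_j))^{−1} mod 11.
  i = 1 (α = 2): (2−10)(2−9)(2−8)(2−5) = (−8)·(−7)·(−6)·(−3) = 1008 ≡ 7, so v_1 = 7^{−1} = 8 (mod 11).
  i = 2 (α = 10): (10−2)(10−9)(10−8)(10−5) = 8·1·2·5 = 80 ≡ 3, so v_2 = 3^{−1} = 4 (mod 11).
  i = 3 (α = 9): (9−2)(9−10)(9−8)(9−5) = 7·(−1)·1·4 = −28 ≡ 5, so v_3 = 5^{−1} = 9 (mod 11).
  i = 4 (α = 8): (8−2)(8−10)(8−9)(8−5) = 6·(−2)·(−1)·3 = 36 ≡ 3, so v_4 = 3^{−1} = 4 (mod 11).
  i = 5 (α = 5): (5−2)(5−10)(5−9)(5−8) = 3·(−5)·(−4)·(−3) = −180 ≡ 7, so v_5 = 7^{−1} = 8 (mod 11).
  v = [8, 4, 9, 4, 8].
Step 2: syndromes of r = [5, 8, 9, 3, 2] (all sums mod 11).
  S_0 = Σ v_i r_i = 8·5 + 4·8 + 9·9 + 4·3 + 8·2 = 181 ≡ 5.
  S_1 = Σ v_i α_i r_i = 8·2·5 + 4·10·8 + 9·9·9 + 4·8·3 + 8·5·2 = 1305 ≡ 7.
  α_i^2 mod 11 = [4, 1, 4, 9, 3].
  S_2 = Σ v_i α_i^2 r_i = 8·4·5 + 4·1·8 + 9·4·9 + 4·9·3 + 8·3·2 = 672 ≡ 1.
  S = (5, 7, 1) ≠ 0, so r is not a codeword (an error is present).
Step 3: locate the error. For a single error e at position i, S_ℓ = v_i·e·α_i^ℓ, so α_err = S_1/S_0.
  S_0^{−1} = 5^{−1} = 9 (mod 11), so α_err = 7·9 = 63 ≡ 8 = α_4. Error position i = 4.
  Consistency check: S_2/S_1 = 1·8 = 8 ≡ 8 = α_err ✓ (single-error assumption holds).
Step 4: error magnitude e = S_0/v_4 = S_0·∏_{j≠4}(α_4 − α_j) = 5·3 = 15 ≡ 4 (mod 11).
Step 5: correct position 4: c_4 = r_4 − e = 3 − 4 ≡ 10 (mod 11). Hence c = [5, 8, 9, 10, 2].
  Check: interpolating c through the α_i gives m(x) = 7 + 10·x (degree < 2) with m(α_i) = c_i for every i, so c is indeed a codeword.


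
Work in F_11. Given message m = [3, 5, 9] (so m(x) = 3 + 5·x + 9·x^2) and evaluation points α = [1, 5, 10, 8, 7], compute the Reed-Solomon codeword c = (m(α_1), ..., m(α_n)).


c = [6, 0, 7, 3, 6]

Message polynomial: m(x) = 3 + 5·x + 9·x^2 (mod 11).
For each evaluation point α_i, compute m(α_i) mod 11:
  α_1 = 1: Horner steps 9 → 3 → 6, so m(1) = 6.
  α_2 = 5: Horner steps 9 → 6 → 0, so m(5) = 0.
  α_3 = 10: Horner steps 9 → 7 → 7, so m(10) = 7.
  α_4 = 8: Horner steps 9 → 0 → 3, so m(8) = 3.
  α_5 = 7: Horner steps 9 → 2 → 6, so m(7) = 6.
Codeword c = [6, 0, 7, 3, 6] ∈ F_11^5.


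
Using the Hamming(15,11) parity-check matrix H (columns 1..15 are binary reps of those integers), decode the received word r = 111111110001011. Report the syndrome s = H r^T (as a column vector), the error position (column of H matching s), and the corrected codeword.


s = (0, 1, 0, 1)^T, error position = 5, corrected codeword c = 111101110001011

Compute s = H r^T mod 2 one row at a time:
  s_1 = 1 + 0 + 0 + 0 + 1 + 0 + 1 + 1 = 4 ≡ 0 (mod 2).
  s_2 = 1 + 1 + 1 + 1 + 1 + 0 + 1 + 1 = 7 ≡ 1 (mod 2).
  s_3 = 1 + 1 + 1 + 1 + 0 + 0 + 1 + 1 = 6 ≡ 0 (mod 2).
  s_4 = 1 + 1 + 1 + 1 + 0 + 0 + 0 + 1 = 5 ≡ 1 (mod 2).
s = (0, 1, 0, 1)^T — this equals column 5 of H (binary 0101), so error is at position 5.
Correct: flip bit 5 of r = 111111110001011 to get c = 111101110001011.


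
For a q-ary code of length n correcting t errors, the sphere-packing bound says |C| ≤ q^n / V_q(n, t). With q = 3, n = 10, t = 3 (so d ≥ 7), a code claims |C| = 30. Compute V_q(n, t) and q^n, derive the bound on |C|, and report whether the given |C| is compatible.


V_q(n, t) = 1161, q^n = 59049, Hamming bound = 50, |C| = 30 ≤ bound (satisfied).

Step 1: Compute V_q(n, t) = Σ_{j=0}^3 C(n, j) (q−1)^j.
  j = 0: C(10,0)·(2)^0 = 1·1 = 1.
  j = 1: C(10,1)·(2)^1 = 10·2 = 20.
  j = 2: C(10,2)·(2)^2 = 45·4 = 180.
  j = 3: C(10,3)·(2)^3 = 120·8 = 960.
  V_q(n, t) = 1 + 20 + 180 + 960 = 1161.
Step 2: q^n = 3^10 = 59049.
Step 3: Hamming bound ⌊q^n / V_q(n,t)⌋ = ⌊59049/1161⌋ = 50.
Step 4: Compare |C| = 30 to 50: satisfied.
The claimed |C| lies below the Hamming bound.
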